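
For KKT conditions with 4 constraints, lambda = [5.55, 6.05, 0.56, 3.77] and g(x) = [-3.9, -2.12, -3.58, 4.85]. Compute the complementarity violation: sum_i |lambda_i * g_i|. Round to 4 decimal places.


KKT complementary slackness check:
lambda_1 * g_1 = 5.55 * -3.9 = -21.645
lambda_2 * g_2 = 6.05 * -2.12 = -12.826
lambda_3 * g_3 = 0.56 * -3.58 = -2.0048
lambda_4 * g_4 = 3.77 * 4.85 = 18.2845
Total violation = 21.645 + 12.826 + 2.0048 + 18.2845 = 54.7603


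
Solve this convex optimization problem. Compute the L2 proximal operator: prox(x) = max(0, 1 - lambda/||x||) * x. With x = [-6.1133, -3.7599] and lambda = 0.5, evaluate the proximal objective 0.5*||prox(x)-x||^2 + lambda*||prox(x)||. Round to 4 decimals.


Step 1: Compute ||x||.
||x|| = 7.177
Step 2: Compute scaling factor.
scale = max(0, 1 - 0.5/7.177) = 0.9303
Step 3: prox(x) = [-5.6874, -3.498]
||prox(x)|| = 6.677
Step 4: Proximal objective.
0.5*||prox-x||^2 = 0.125
lambda*||prox|| = 3.3385
Total = 3.4635


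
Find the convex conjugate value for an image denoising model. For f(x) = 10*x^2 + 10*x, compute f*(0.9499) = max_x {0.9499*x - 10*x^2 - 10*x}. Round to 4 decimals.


f*(y) = sup_x {y*x - a*x^2 - b*x} = sup_x {(y-b)*x - a*x^2}
FOC: (y - b) - 2a*x = 0 => x* = (y - b)/(2a)
x* = (0.9499 - 10)/(2*10) = -0.4525
f*(0.9499) = (y-b)^2/(4a) = (0.9499 - 10)^2/(4*10)
= 81.9043/40 = 2.0476


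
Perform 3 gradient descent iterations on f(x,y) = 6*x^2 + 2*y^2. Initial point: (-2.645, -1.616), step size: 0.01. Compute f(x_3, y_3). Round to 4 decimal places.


Gradient descent on f(x,y) = 6*x^2 + 2*y^2.
Starting point: (-2.645, -1.616), alpha = 0.01
Step 1: grad_x = 2*6*-2.645 = -31.74, grad_y = 2*2*-1.616 = -6.464
  x_1 = -2.645 - 0.01*-31.74 = -2.3276
  y_1 = -1.616 - 0.01*-6.464 = -1.5514
Step 2: grad_x = 2*6*-2.3276 = -27.9312, grad_y = 2*2*-1.5514 = -6.2054
  x_2 = -2.3276 - 0.01*-27.9312 = -2.0483
  y_2 = -1.5514 - 0.01*-6.2054 = -1.4893
Step 3: grad_x = 2*6*-2.0483 = -24.5795, grad_y = 2*2*-1.4893 = -5.9572
  x_3 = -2.0483 - 0.01*-24.5795 = -1.8025
  y_3 = -1.4893 - 0.01*-5.9572 = -1.4297
f(-1.8025, -1.4297) = 6*(-1.8025)^2 + 2*(-1.4297)^2 = 23.5822


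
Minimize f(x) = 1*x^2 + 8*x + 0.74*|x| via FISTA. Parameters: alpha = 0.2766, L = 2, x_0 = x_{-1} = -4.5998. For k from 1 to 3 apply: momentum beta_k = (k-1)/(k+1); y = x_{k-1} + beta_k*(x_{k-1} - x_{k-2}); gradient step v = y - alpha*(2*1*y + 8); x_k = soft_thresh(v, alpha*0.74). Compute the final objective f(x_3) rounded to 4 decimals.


FISTA on f(x) = 1*x^2 + 8*x + 0.74*|x|
L = 2, alpha = 0.2766
Iteration 1: beta = 0.0, y = -4.5998 + 0.0*(-4.5998 + 4.5998) = -4.5998
  grad(y) = -1.1996, v = y - alpha*grad = -4.268
  prox(v) = soft_thresh(-4.268, 0.2047) = -4.0633
Iteration 2: beta = 0.3333, y = -4.0633 + 0.3333*(-4.0633 + 4.5998) = -3.8845
  grad(y) = 0.231, v = y - alpha*grad = -3.9484
  prox(v) = soft_thresh(-3.9484, 0.2047) = -3.7437
Iteration 3: beta = 0.5, y = -3.7437 + 0.5*(-3.7437 + 4.0633) = -3.5839
  grad(y) = 0.8322, v = y - alpha*grad = -3.8141
  prox(v) = soft_thresh(-3.8141, 0.2047) = -3.6094
f(x_3) = 1*(-3.6094)^2 + 8*(-3.6094) + 0.74*|-3.6094| = -13.1765


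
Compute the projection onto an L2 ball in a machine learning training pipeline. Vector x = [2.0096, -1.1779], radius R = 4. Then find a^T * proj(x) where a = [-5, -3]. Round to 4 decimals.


Step 1: Compute ||x|| (intermediates to 6 decimals).
||x|| = sqrt(2.0096^2 + (-1.1779)^2) = 2.329365
Step 2: Project.
Since ||x|| <= R, proj = x (no scaling needed).
proj(x) = [2.0096, -1.1779]
Step 3: Dot product.
a^T * proj(x) = -5*2.0096 - 3*(-1.1779) = -6.5143


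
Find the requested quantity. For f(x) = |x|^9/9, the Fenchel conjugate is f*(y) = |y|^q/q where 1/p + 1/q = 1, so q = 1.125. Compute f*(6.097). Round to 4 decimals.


The conjugate exponent q satisfies 1/p + 1/q = 1.
p = 9, so q = 9/(9 - 1) = 1.125
|y|^q = 6.097^1.125 = 7.6429
f*(6.097) = 7.6429 / 1.125 = 6.7937


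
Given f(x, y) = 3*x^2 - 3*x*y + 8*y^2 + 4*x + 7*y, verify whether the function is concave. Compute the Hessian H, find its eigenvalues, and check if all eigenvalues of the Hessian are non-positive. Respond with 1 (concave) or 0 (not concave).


The Hessian of f(x,y) = 3*x^2 - 3*x*y + 8*y^2 + 4*x + 7*y is:
H = [[6, -3], [-3, 16]]
Trace = 6 + 16 = 22
Determinant = 6*16 - (-3)^2 = 87
Discriminant = (22)^2 - 4*87 = 136.0
Eigenvalues: lambda_1 = 5.169, lambda_2 = 16.831
The function is not concave.

0


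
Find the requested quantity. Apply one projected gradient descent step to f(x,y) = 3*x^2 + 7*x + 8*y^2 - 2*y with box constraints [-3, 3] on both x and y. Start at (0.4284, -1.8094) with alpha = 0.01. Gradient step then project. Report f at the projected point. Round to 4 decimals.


Step 1: Compute gradient at (0.4284, -1.8094).
grad_x = 2*3*0.4284 + 7 = 9.5704
grad_y = 2*8*-1.8094 - 2 = -30.9504
Step 2: Gradient step.
x_raw = 0.4284 - 0.01*9.5704 = 0.3327
y_raw = -1.8094 - 0.01*-30.9504 = -1.4999
Step 3: Project onto [-3, 3].
x_proj = clip(0.3327) = 0.3327
y_proj = clip(-1.4999) = -1.4999
Step 4: Evaluate f.
f(0.3327, -1.4999) = 23.6582


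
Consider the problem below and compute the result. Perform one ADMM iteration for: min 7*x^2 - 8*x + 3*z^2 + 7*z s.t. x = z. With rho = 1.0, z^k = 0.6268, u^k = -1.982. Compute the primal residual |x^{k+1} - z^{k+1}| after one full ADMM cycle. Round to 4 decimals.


ADMM iteration with rho = 1.0, z^k = 0.6268, u^k = -1.982
Step 1: x-update.
Minimize 7*x^2 - 8*x + (1.0/2)*(x - 0.6268 - 1.982)^2
FOC: (2*7 + 1.0)*x = 8 + 1.0*(0.6268 + 1.982)
x^{k+1} = 0.7073
Step 2: z-update.
Minimize 3*z^2 + 7*z + (1.0/2)*(0.7073 - z - 1.982)^2
FOC: (2*3 + 1.0)*z = -7 + 1.0*(0.7073 - 1.982)
z^{k+1} = -1.1821
Step 3: u-update.
u^{k+1} = -1.982 + 0.7073 + 1.1821 = -0.0926
Step 4: Primal residual = |0.7073 + 1.1821| = 1.8894


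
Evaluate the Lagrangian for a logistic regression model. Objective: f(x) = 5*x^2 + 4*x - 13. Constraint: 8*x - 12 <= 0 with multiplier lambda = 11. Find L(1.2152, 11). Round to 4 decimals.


Step 1: Evaluate f(x).
f(1.2152) = 5*1.2152^2 + 4*1.2152 - 13 = -0.7556
Step 2: Evaluate g(x).
g(1.2152) = 8*1.2152 - 12 = -2.2784
Step 3: Compute Lagrangian.
L = -0.7556 + 11*-2.2784 = -25.818


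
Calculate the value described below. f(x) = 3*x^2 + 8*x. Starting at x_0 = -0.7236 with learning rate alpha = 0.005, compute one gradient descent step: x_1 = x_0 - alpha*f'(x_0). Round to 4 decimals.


We compute the gradient at x_0 and apply the update.
f'(x) = 6*x + 8
f'(-0.7236) = 6*-0.7236 + 8 = 3.6584
x_1 = -0.7236 - 0.005*3.6584 = -0.7419


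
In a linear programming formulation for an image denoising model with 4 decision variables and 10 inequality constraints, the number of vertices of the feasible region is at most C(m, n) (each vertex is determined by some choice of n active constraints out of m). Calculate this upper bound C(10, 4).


Each vertex corresponds to some choice of n active constraints out of m, so the number of vertices is at most C(m, n) = m! / (n!(m-n)!).
m = 10, n = 4
Numerator: 10 * 9 * 8 * 7
Denominator: 4! = 24
C(10, 4) = 210


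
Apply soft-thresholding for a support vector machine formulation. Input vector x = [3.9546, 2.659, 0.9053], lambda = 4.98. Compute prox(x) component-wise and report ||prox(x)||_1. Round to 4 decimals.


Soft-thresholding with lambda = 4.98:
prox(3.9546) = sign(3.9546)*max(|3.9546| - 4.98, 0) = 0.0
prox(2.659) = sign(2.659)*max(|2.659| - 4.98, 0) = 0.0
prox(0.9053) = sign(0.9053)*max(|0.9053| - 4.98, 0) = 0.0
prox(x) = [0.0, 0.0, 0.0]
||prox(x)||_1 = 0.0 + 0.0 + 0.0 = 0.0


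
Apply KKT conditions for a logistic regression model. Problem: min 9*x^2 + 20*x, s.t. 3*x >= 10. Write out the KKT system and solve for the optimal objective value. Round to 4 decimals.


Step 1: Try lambda = 0 (constraint inactive).
x_unc = -20/(2*9) = -1.1111
Check: 3*-1.1111 = -3.3333 < 10 -- violated!
Step 2: Constraint must be active: 3*x = 10
x* = 10/3 = 3.3333 (rounded; the exact value 10/3 is used below)
lambda = (2*9*(10/3) + 20)/3 = 26.6667
Step 3: Compute optimal value.
f(x*) = 9*(10/3)^2 + 20*(10/3) = 166.6667


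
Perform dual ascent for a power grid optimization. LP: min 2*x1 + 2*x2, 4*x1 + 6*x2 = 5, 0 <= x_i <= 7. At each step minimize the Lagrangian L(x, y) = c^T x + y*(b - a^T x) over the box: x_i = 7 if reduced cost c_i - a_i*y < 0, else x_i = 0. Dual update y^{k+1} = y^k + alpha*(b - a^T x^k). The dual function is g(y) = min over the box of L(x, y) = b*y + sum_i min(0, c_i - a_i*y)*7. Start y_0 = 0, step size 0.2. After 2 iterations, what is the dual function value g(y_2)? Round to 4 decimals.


Dual ascent for LP: min 2*x1 + 2*x2, 4*x1 + 6*x2 = 5, 0 <= x_i <= 7
Step 1: y^k = 0.0, reduced costs: (2.0, 2.0)
  x^k = (0.0, 0.0), subgradient = b - a^T x = 5.0
  y^{k+1} = 0.0 + 0.2*5.0 = 1.0
Step 2: y^k = 1.0, reduced costs: (-2.0, -4.0)
  x^k = (7.0, 7.0), subgradient = b - a^T x = -65.0
  y^{k+1} = 1.0 + 0.2*-65.0 = -12.0
Dual objective at y_2 = -12.0: reduced costs (50.0, 74.0), box minimizer x = (0.0, 0.0)
g(y_2) = b*y + (c1 - a1*y)*x1 + (c2 - a2*y)*x2 = 5*(-12.0) + 50.0*0.0 + 74.0*0.0 = -60.0 + 0.0 + 0.0 = -60.0


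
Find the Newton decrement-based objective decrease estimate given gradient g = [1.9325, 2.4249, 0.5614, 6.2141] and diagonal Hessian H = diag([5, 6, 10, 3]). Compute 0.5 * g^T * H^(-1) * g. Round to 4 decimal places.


Step 1: H is diagonal, so H^(-1) * g = [0.3865, 0.4042, 0.0561, 2.0714].
Step 2: g^T H^(-1) g = sum_i g_i^2 / H_ii
  = (1.9325)^2/5 + (2.4249)^2/6 + (0.5614)^2/10 + (6.2141)^2/3
  = 0.7469 + 0.98 + 0.0315 + 12.8717 = 14.6301
Step 3: Objective decrease = 0.5 * g^T H^(-1) g = 7.3151


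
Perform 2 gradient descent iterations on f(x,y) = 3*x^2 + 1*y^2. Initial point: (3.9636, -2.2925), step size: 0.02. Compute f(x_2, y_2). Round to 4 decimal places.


Gradient descent on f(x,y) = 3*x^2 + 1*y^2.
Starting point: (3.9636, -2.2925), alpha = 0.02
Step 1: grad_x = 2*3*3.9636 = 23.7816, grad_y = 2*1*-2.2925 = -4.585
  x_1 = 3.9636 - 0.02*23.7816 = 3.488
  y_1 = -2.2925 - 0.02*-4.585 = -2.2008
Step 2: grad_x = 2*3*3.488 = 20.9278, grad_y = 2*1*-2.2008 = -4.4016
  x_2 = 3.488 - 0.02*20.9278 = 3.0694
  y_2 = -2.2008 - 0.02*-4.4016 = -2.1128
f(3.0694, -2.1128) = 3*3.0694^2 + 1*(-2.1128)^2 = 32.7277


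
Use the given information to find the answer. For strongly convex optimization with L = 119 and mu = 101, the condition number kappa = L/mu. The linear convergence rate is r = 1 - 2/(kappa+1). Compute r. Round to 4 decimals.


Step 1: Compute the condition number.
kappa = L/mu = 119/101 = 1.1782
Step 2: Compute the convergence rate.
r = 1 - 2/(kappa + 1) = 1 - 2*mu/(L + mu) = (L - mu)/(L + mu) = 18/220 = 0.0818


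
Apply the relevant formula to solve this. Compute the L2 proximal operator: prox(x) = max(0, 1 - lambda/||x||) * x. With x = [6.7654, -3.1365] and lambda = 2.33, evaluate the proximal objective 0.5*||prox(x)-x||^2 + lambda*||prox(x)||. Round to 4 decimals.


Step 1: Compute ||x||.
||x|| = 7.4571
Step 2: Compute scaling factor.
scale = max(0, 1 - 2.33/7.4571) = 0.6875
Step 3: prox(x) = [4.6515, -2.1565]
||prox(x)|| = 5.1271
Step 4: Proximal objective.
0.5*||prox-x||^2 = 2.7145
lambda*||prox|| = 11.9461
Total = 14.6606


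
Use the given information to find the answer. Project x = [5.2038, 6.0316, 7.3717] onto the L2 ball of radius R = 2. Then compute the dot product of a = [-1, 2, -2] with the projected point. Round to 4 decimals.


Step 1: Compute ||x|| (intermediates to 6 decimals).
||x|| = sqrt(5.2038^2 + 6.0316^2 + 7.3717^2) = 10.853649
Step 2: Project.
Since ||x|| > R, scale = R/||x|| = 2/10.853649 = 0.18427, proj(x) = scale * x
proj(x) = [0.958904, 1.111443, 1.358383]
Step 3: Dot product.
a^T * proj(x) = -1*0.958904 + 2*1.111443 - 2*1.358383 = -1.4528


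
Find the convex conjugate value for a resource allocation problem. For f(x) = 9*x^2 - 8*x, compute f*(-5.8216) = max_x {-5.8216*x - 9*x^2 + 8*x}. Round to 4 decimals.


f*(y) = sup_x {y*x - a*x^2 - b*x} = sup_x {(y-b)*x - a*x^2}
FOC: (y - b) - 2a*x = 0 => x* = (y - b)/(2a)
x* = (-5.8216 + 8)/(2*9) = 0.121
f*(-5.8216) = (y-b)^2/(4a) = (-5.8216 + 8)^2/(4*9)
= 4.7454/36 = 0.1318


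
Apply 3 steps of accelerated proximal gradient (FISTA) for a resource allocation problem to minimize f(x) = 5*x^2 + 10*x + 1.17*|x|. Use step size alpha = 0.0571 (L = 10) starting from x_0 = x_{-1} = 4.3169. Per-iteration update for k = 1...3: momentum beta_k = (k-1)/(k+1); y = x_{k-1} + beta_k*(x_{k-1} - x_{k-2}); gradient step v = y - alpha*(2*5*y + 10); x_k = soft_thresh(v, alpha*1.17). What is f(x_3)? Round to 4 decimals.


FISTA on f(x) = 5*x^2 + 10*x + 1.17*|x|
L = 10, alpha = 0.0571
Iteration 1: beta = 0.0, y = 4.3169 + 0.0*(4.3169 - 4.3169) = 4.3169
  grad(y) = 53.169, v = y - alpha*grad = 1.281
  prox(v) = soft_thresh(1.281, 0.0668) = 1.2141
Iteration 2: beta = 0.3333, y = 1.2141 + 0.3333*(1.2141 - 4.3169) = 0.1799
  grad(y) = 11.7989, v = y - alpha*grad = -0.4938
  prox(v) = soft_thresh(-0.4938, 0.0668) = -0.427
Iteration 3: beta = 0.5, y = -0.427 + 0.5*(-0.427 - 1.2141) = -1.2476
  grad(y) = -2.476, v = y - alpha*grad = -1.1062
  prox(v) = soft_thresh(-1.1062, 0.0668) = -1.0394
f(x_3) = 5*(-1.0394)^2 + 10*(-1.0394) + 1.17*|-1.0394| = -3.7761


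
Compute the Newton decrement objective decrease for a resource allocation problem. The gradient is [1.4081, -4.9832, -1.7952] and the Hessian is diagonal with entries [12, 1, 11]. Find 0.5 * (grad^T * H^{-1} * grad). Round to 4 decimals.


Step 1: H is diagonal, so H^(-1) * g = [0.1173, -4.9832, -0.1632].
Step 2: g^T H^(-1) g = sum_i g_i^2 / H_ii
  = (1.4081)^2/12 + (-4.9832)^2/1 + (-1.7952)^2/11
  = 0.1652 + 24.8323 + 0.293 = 25.2905
Step 3: Objective decrease = 0.5 * g^T H^(-1) g = 12.6452


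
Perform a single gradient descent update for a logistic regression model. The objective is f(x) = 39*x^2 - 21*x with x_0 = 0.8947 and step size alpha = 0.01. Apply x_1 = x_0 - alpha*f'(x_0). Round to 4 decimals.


We compute the gradient at x_0 and apply the update.
f'(x) = 78*x - 21
f'(0.8947) = 78*0.8947 - 21 = 48.7866
x_1 = 0.8947 - 0.01*48.7866 = 0.4068


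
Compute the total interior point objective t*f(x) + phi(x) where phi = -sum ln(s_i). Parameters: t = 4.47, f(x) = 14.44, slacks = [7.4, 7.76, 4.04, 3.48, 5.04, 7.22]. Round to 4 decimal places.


Step 1: Compute log-barrier.
ln values: [2.0015, 2.049, 1.3962, 1.247, 1.6174, 1.9769]
phi = -(2.0015 + 2.049 + 1.3962 + 1.247 + 1.6174 + 1.9769) = -10.288
Step 2: Compute augmented objective.
t*f(x) = 4.47*14.44 = 64.5468
Total = 64.5468 - 10.288 = 54.2588


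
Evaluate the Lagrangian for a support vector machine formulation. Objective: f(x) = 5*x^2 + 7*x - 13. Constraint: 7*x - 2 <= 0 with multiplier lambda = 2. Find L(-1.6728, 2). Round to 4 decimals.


Step 1: Evaluate f(x).
f(-1.6728) = 5*(-1.6728)^2 + 7*(-1.6728) - 13 = -10.7183
Step 2: Evaluate g(x).
g(-1.6728) = 7*-1.6728 - 2 = -13.7096
Step 3: Compute Lagrangian.
L = -10.7183 + 2*-13.7096 = -38.1375


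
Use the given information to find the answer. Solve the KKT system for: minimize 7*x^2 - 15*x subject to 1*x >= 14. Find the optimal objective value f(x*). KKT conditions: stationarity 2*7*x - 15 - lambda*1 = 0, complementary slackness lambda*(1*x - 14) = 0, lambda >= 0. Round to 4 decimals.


Step 1: Try lambda = 0 (constraint inactive).
x_unc = 15/(2*7) = 1.0714
Check: 1*1.0714 = 1.0714 < 14 -- violated!
Step 2: Constraint must be active: 1*x = 14
x* = 14/1 = 14.0
lambda = (2*7*14.0 - 15)/1 = 181.0
Step 3: Compute optimal value.
f(x*) = 7*14.0^2 - 15*14.0 = 1162.0


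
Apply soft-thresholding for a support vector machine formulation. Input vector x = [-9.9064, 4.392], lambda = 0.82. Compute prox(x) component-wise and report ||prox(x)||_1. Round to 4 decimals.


Soft-thresholding with lambda = 0.82:
prox(-9.9064) = sign(-9.9064)*max(|-9.9064| - 0.82, 0) = -9.0864
prox(4.392) = sign(4.392)*max(|4.392| - 0.82, 0) = 3.572
prox(x) = [-9.0864, 3.572]
||prox(x)||_1 = 9.0864 + 3.572 = 12.6584


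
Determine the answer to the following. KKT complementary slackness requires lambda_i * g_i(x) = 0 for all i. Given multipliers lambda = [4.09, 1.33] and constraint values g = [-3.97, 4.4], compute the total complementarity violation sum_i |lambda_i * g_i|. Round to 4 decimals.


KKT complementary slackness check:
lambda_1 * g_1 = 4.09 * -3.97 = -16.2373
lambda_2 * g_2 = 1.33 * 4.4 = 5.852
Total violation = 16.2373 + 5.852 = 22.0893


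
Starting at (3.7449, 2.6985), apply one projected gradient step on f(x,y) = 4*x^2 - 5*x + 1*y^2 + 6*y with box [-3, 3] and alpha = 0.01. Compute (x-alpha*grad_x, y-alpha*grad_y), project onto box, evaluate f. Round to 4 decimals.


Step 1: Compute gradient at (3.7449, 2.6985).
grad_x = 2*4*3.7449 - 5 = 24.9592
grad_y = 2*1*2.6985 + 6 = 11.397
Step 2: Gradient step.
x_raw = 3.7449 - 0.01*24.9592 = 3.4953
y_raw = 2.6985 - 0.01*11.397 = 2.5845
Step 3: Project onto [-3, 3].
x_proj = clip(3.4953) = 3.0
y_proj = clip(2.5845) = 2.5845
Step 4: Evaluate f.
f(3.0, 2.5845) = 43.187


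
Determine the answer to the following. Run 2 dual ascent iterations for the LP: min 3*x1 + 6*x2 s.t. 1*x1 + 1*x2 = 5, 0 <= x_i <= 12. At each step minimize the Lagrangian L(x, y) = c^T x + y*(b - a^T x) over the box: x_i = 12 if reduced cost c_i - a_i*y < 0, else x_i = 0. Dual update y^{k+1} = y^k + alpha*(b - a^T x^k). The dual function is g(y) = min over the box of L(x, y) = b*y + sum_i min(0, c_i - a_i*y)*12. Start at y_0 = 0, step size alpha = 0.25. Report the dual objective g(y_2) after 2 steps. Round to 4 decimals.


Dual ascent for LP: min 3*x1 + 6*x2, 1*x1 + 1*x2 = 5, 0 <= x_i <= 12
Step 1: y^k = 0.0, reduced costs: (3.0, 6.0)
  x^k = (0.0, 0.0), subgradient = b - a^T x = 5.0
  y^{k+1} = 0.0 + 0.25*5.0 = 1.25
Step 2: y^k = 1.25, reduced costs: (1.75, 4.75)
  x^k = (0.0, 0.0), subgradient = b - a^T x = 5.0
  y^{k+1} = 1.25 + 0.25*5.0 = 2.5
Dual objective at y_2 = 2.5: reduced costs (0.5, 3.5), box minimizer x = (0.0, 0.0)
g(y_2) = b*y + (c1 - a1*y)*x1 + (c2 - a2*y)*x2 = 5*2.5 + 0.5*0.0 + 3.5*0.0 = 12.5 + 0.0 + 0.0 = 12.5


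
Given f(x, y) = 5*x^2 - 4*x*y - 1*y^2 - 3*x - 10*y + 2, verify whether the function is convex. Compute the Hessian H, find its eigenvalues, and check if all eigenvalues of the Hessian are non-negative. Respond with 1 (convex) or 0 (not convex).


The Hessian of f(x,y) = 5*x^2 - 4*x*y - 1*y^2 - 3*x - 10*y + 2 is:
H = [[10, -4], [-4, -2]]
Trace = 10 - 2 = 8
Determinant = 10*-2 - (-4)^2 = -36
Discriminant = (8)^2 - 4*-36 = 208.0
Eigenvalues: lambda_1 = -3.2111, lambda_2 = 11.2111
The function is not convex.

0


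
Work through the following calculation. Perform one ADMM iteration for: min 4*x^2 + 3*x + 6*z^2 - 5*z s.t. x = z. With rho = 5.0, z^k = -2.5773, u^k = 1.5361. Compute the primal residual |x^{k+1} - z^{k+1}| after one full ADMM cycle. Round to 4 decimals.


ADMM iteration with rho = 5.0, z^k = -2.5773, u^k = 1.5361
Step 1: x-update.
Minimize 4*x^2 + 3*x + (5.0/2)*(x + 2.5773 + 1.5361)^2
FOC: (2*4 + 5.0)*x = -3 + 5.0*(-2.5773 - 1.5361)
x^{k+1} = -1.8128
Step 2: z-update.
Minimize 6*z^2 - 5*z + (5.0/2)*(-1.8128 - z + 1.5361)^2
FOC: (2*6 + 5.0)*z = 5 + 5.0*(-1.8128 + 1.5361)
z^{k+1} = 0.2127
Step 3: u-update.
u^{k+1} = 1.5361 - 1.8128 - 0.2127 = -0.4895
Step 4: Primal residual = |-1.8128 - 0.2127| = 2.0256


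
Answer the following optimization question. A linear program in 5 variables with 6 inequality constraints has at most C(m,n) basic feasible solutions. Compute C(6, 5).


Each vertex corresponds to some choice of n active constraints out of m, so the number of vertices is at most C(m, n) = m! / (n!(m-n)!).
m = 6, n = 5
Numerator: 6 * 5 * 4 * 3 * 2
Denominator: 5! = 120
C(6, 5) = 6


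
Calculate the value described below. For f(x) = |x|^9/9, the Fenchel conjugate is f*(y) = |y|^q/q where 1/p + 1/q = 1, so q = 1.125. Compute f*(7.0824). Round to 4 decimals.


The conjugate exponent q satisfies 1/p + 1/q = 1.
p = 9, so q = 9/(9 - 1) = 1.125
|y|^q = 7.0824^1.125 = 9.0459
f*(7.0824) = 9.0459 / 1.125 = 8.0408


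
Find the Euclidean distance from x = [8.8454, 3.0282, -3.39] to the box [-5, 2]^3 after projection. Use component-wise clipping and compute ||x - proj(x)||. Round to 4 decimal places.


Project each component onto [-5, 2].
clip(8.8454) = 2.0, clip(3.0282) = 2.0, clip(-3.39) = -3.39
Projection = [2.0, 2.0, -3.39]
Squared diffs: [46.8595, 1.0572, 0.0]
Distance = sqrt(47.9167) = 6.9222


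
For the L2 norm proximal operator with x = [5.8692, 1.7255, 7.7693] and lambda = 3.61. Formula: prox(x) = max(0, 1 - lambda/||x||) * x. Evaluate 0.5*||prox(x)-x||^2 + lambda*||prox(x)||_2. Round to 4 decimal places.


Step 1: Compute ||x||.
||x|| = 9.8887
Step 2: Compute scaling factor.
scale = max(0, 1 - 3.61/9.8887) = 0.6349
Step 3: prox(x) = [3.7266, 1.0956, 4.933]
||prox(x)|| = 6.2787
Step 4: Proximal objective.
0.5*||prox-x||^2 = 6.5161
lambda*||prox|| = 22.6661
Total = 29.1822


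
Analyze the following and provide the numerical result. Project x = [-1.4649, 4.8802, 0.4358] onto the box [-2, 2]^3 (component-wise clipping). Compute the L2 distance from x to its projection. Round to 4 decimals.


Project each component onto [-2, 2].
clip(-1.4649) = -1.4649, clip(4.8802) = 2.0, clip(0.4358) = 0.4358
Projection = [-1.4649, 2.0, 0.4358]
Squared diffs: [0.0, 8.2956, 0.0]
Distance = sqrt(8.2956) = 2.8802


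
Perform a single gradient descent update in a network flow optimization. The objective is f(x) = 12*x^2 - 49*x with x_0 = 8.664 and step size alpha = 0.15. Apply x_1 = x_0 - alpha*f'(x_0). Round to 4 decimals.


We compute the gradient at x_0 and apply the update.
f'(x) = 24*x - 49
f'(8.664) = 24*8.664 - 49 = 158.936
x_1 = 8.664 - 0.15*158.936 = -15.1764


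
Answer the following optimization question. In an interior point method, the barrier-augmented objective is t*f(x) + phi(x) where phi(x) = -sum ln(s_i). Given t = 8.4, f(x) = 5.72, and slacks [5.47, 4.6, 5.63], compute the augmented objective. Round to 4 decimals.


Step 1: Compute log-barrier.
ln values: [1.6993, 1.5261, 1.7281]
phi = -(1.6993 + 1.5261 + 1.7281) = -4.9534
Step 2: Compute augmented objective.
t*f(x) = 8.4*5.72 = 48.048
Total = 48.048 - 4.9534 = 43.0946


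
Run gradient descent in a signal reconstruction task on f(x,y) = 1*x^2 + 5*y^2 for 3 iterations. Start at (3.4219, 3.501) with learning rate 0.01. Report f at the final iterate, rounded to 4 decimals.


Gradient descent on f(x,y) = 1*x^2 + 5*y^2.
Starting point: (3.4219, 3.501), alpha = 0.01
Step 1: grad_x = 2*1*3.4219 = 6.8438, grad_y = 2*5*3.501 = 35.01
  x_1 = 3.4219 - 0.01*6.8438 = 3.3535
  y_1 = 3.501 - 0.01*35.01 = 3.1509
Step 2: grad_x = 2*1*3.3535 = 6.7069, grad_y = 2*5*3.1509 = 31.509
  x_2 = 3.3535 - 0.01*6.7069 = 3.2864
  y_2 = 3.1509 - 0.01*31.509 = 2.8358
Step 3: grad_x = 2*1*3.2864 = 6.5728, grad_y = 2*5*2.8358 = 28.3581
  x_3 = 3.2864 - 0.01*6.5728 = 3.2207
  y_3 = 2.8358 - 0.01*28.3581 = 2.5522
f(3.2207, 2.5522) = 1*3.2207^2 + 5*2.5522^2 = 42.942


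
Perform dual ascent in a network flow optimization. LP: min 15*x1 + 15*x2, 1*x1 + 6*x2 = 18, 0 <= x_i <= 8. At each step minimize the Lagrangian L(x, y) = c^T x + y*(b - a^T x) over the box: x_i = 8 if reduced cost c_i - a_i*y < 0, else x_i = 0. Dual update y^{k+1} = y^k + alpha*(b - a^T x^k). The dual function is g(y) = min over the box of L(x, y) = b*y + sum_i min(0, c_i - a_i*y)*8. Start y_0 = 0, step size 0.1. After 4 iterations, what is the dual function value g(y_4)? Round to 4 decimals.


Dual ascent for LP: min 15*x1 + 15*x2, 1*x1 + 6*x2 = 18, 0 <= x_i <= 8
Step 1: y^k = 0.0, reduced costs: (15.0, 15.0)
  x^k = (0.0, 0.0), subgradient = b - a^T x = 18.0
  y^{k+1} = 0.0 + 0.1*18.0 = 1.8
Step 2: y^k = 1.8, reduced costs: (13.2, 4.2)
  x^k = (0.0, 0.0), subgradient = b - a^T x = 18.0
  y^{k+1} = 1.8 + 0.1*18.0 = 3.6
Step 3: y^k = 3.6, reduced costs: (11.4, -6.6)
  x^k = (0.0, 8.0), subgradient = b - a^T x = -30.0
  y^{k+1} = 3.6 + 0.1*-30.0 = 0.6
Step 4: y^k = 0.6, reduced costs: (14.4, 11.4)
  x^k = (0.0, 0.0), subgradient = b - a^T x = 18.0
  y^{k+1} = 0.6 + 0.1*18.0 = 2.4
Dual objective at y_4 = 2.4: reduced costs (12.6, 0.6), box minimizer x = (0.0, 0.0)
g(y_4) = b*y + (c1 - a1*y)*x1 + (c2 - a2*y)*x2 = 18*2.4 + 12.6*0.0 + 0.6*0.0 = 43.2 + 0.0 + 0.0 = 43.2


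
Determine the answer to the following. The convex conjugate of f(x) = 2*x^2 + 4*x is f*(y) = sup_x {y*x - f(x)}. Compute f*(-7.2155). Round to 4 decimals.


f*(y) = sup_x {y*x - a*x^2 - b*x} = sup_x {(y-b)*x - a*x^2}
FOC: (y - b) - 2a*x = 0 => x* = (y - b)/(2a)
x* = (-7.2155 - 4)/(2*2) = -2.8039
f*(-7.2155) = (y-b)^2/(4a) = (-7.2155 - 4)^2/(4*2)
= 125.7874/8 = 15.7234


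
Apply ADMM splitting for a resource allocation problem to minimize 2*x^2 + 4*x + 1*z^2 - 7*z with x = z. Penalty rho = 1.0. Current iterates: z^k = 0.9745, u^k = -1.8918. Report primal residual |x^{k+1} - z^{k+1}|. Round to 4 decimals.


ADMM iteration with rho = 1.0, z^k = 0.9745, u^k = -1.8918
Step 1: x-update.
Minimize 2*x^2 + 4*x + (1.0/2)*(x - 0.9745 - 1.8918)^2
FOC: (2*2 + 1.0)*x = -4 + 1.0*(0.9745 + 1.8918)
x^{k+1} = -0.2267
Step 2: z-update.
Minimize 1*z^2 - 7*z + (1.0/2)*(-0.2267 - z - 1.8918)^2
FOC: (2*1 + 1.0)*z = 7 + 1.0*(-0.2267 - 1.8918)
z^{k+1} = 1.6272
Step 3: u-update.
u^{k+1} = -1.8918 - 0.2267 - 1.6272 = -3.7457
Step 4: Primal residual = |-0.2267 - 1.6272| = 1.8539


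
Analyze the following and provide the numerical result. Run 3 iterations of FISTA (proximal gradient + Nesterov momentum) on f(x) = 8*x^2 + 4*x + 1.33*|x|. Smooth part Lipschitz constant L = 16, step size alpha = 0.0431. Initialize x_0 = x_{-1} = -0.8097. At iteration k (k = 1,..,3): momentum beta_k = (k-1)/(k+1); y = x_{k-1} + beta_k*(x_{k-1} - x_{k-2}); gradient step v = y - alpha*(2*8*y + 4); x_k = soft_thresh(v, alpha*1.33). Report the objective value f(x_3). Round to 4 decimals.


FISTA on f(x) = 8*x^2 + 4*x + 1.33*|x|
L = 16, alpha = 0.0431
Iteration 1: beta = 0.0, y = -0.8097 + 0.0*(-0.8097 + 0.8097) = -0.8097
  grad(y) = -8.9552, v = y - alpha*grad = -0.4237
  prox(v) = soft_thresh(-0.4237, 0.0573) = -0.3664
Iteration 2: beta = 0.3333, y = -0.3664 + 0.3333*(-0.3664 + 0.8097) = -0.2186
  grad(y) = 0.5017, v = y - alpha*grad = -0.2403
  prox(v) = soft_thresh(-0.2403, 0.0573) = -0.1829
Iteration 3: beta = 0.5, y = -0.1829 + 0.5*(-0.1829 + 0.3664) = -0.0912
  grad(y) = 2.5406, v = y - alpha*grad = -0.2007
  prox(v) = soft_thresh(-0.2007, 0.0573) = -0.1434
f(x_3) = 8*(-0.1434)^2 + 4*(-0.1434) + 1.33*|-0.1434| = -0.2184


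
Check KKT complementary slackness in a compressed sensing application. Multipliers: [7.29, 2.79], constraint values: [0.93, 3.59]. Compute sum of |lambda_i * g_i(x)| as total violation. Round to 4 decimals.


KKT complementary slackness check:
lambda_1 * g_1 = 7.29 * 0.93 = 6.7797
lambda_2 * g_2 = 2.79 * 3.59 = 10.0161
Total violation = 6.7797 + 10.0161 = 16.7958


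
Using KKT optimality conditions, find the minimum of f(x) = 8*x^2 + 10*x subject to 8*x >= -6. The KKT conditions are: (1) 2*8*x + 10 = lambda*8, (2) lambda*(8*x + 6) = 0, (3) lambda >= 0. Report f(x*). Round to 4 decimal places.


Step 1: Try lambda = 0 (constraint inactive).
Stationarity: 2*8*x + 10 = 0
x* = -10/(2*8) = -0.625
Check constraint: 8*-0.625 = -5.0 >= -6 -- satisfied.
Step 2: Compute optimal value.
f(x*) = 8*(-0.625)^2 + 10*(-0.625) = -3.125


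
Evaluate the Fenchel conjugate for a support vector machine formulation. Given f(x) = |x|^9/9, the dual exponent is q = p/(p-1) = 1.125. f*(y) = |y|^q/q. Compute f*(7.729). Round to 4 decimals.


The conjugate exponent q satisfies 1/p + 1/q = 1.
p = 9, so q = 9/(9 - 1) = 1.125
|y|^q = 7.729^1.125 = 9.9802
f*(7.729) = 9.9802 / 1.125 = 8.8713


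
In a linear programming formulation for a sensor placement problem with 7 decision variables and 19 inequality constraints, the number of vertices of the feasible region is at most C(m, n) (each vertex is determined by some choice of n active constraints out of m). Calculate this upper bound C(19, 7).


Each vertex corresponds to some choice of n active constraints out of m, so the number of vertices is at most C(m, n) = m! / (n!(m-n)!).
m = 19, n = 7
Numerator: 19 * 18 * 17 * 16 * 15 * 14 * 13
Denominator: 7! = 5040
C(19, 7) = 50388


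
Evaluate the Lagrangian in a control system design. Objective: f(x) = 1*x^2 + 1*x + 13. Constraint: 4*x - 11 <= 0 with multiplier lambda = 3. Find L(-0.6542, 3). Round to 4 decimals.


Step 1: Evaluate f(x).
f(-0.6542) = 1*(-0.6542)^2 + 1*(-0.6542) + 13 = 12.7738
Step 2: Evaluate g(x).
g(-0.6542) = 4*-0.6542 - 11 = -13.6168
Step 3: Compute Lagrangian.
L = 12.7738 + 3*-13.6168 = -28.0766


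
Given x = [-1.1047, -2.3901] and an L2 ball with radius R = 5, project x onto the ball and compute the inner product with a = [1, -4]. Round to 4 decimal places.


Step 1: Compute ||x|| (intermediates to 6 decimals).
||x|| = sqrt((-1.1047)^2 + (-2.3901)^2) = 2.633048
Step 2: Project.
Since ||x|| <= R, proj = x (no scaling needed).
proj(x) = [-1.1047, -2.3901]
Step 3: Dot product.
a^T * proj(x) = 1*(-1.1047) - 4*(-2.3901) = 8.4557


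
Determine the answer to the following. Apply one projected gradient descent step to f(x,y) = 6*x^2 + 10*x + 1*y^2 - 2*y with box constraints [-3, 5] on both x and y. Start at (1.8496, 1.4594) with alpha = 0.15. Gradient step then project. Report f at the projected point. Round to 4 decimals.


Step 1: Compute gradient at (1.8496, 1.4594).
grad_x = 2*6*1.8496 + 10 = 32.1952
grad_y = 2*1*1.4594 - 2 = 0.9188
Step 2: Gradient step.
x_raw = 1.8496 - 0.15*32.1952 = -2.9797
y_raw = 1.4594 - 0.15*0.9188 = 1.3216
Step 3: Project onto [-3, 5].
x_proj = clip(-2.9797) = -2.9797
y_proj = clip(1.3216) = 1.3216
Step 4: Evaluate f.
f(-2.9797, 1.3216) = 22.5776


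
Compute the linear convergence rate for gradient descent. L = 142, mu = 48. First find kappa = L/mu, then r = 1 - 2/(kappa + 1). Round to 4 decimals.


Step 1: Compute the condition number.
kappa = L/mu = 142/48 = 2.9583
Step 2: Compute the convergence rate.
r = 1 - 2/(kappa + 1) = 1 - 2*mu/(L + mu) = (L - mu)/(L + mu) = 94/190 = 0.4947


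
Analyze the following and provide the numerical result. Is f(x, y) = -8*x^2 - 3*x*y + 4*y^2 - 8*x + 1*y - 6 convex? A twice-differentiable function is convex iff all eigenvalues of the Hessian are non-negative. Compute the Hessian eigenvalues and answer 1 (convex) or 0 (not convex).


The Hessian of f(x,y) = -8*x^2 - 3*x*y + 4*y^2 - 8*x + 1*y - 6 is:
H = [[-16, -3], [-3, 8]]
Trace = -16 + 8 = -8
Determinant = -16*8 - (-3)^2 = -137
Discriminant = (-8)^2 - 4*-137 = 612.0
Eigenvalues: lambda_1 = -16.3693, lambda_2 = 8.3693
The function is not convex.

0


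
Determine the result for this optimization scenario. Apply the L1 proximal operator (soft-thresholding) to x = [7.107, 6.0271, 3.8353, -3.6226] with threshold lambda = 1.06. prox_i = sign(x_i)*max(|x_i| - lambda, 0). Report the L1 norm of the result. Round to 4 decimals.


Soft-thresholding with lambda = 1.06:
prox(7.107) = sign(7.107)*max(|7.107| - 1.06, 0) = 6.047
prox(6.0271) = sign(6.0271)*max(|6.0271| - 1.06, 0) = 4.9671
prox(3.8353) = sign(3.8353)*max(|3.8353| - 1.06, 0) = 2.7753
prox(-3.6226) = sign(-3.6226)*max(|-3.6226| - 1.06, 0) = -2.5626
prox(x) = [6.047, 4.9671, 2.7753, -2.5626]
||prox(x)||_1 = 6.047 + 4.9671 + 2.7753 + 2.5626 = 16.352


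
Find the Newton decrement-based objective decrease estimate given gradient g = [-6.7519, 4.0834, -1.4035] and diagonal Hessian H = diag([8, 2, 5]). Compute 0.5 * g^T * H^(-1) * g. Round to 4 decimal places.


Step 1: H is diagonal, so H^(-1) * g = [-0.844, 2.0417, -0.2807].
Step 2: g^T H^(-1) g = sum_i g_i^2 / H_ii
  = (-6.7519)^2/8 + (4.0834)^2/2 + (-1.4035)^2/5
  = 5.6985 + 8.3371 + 0.394 = 14.4296
Step 3: Objective decrease = 0.5 * g^T H^(-1) g = 7.2148


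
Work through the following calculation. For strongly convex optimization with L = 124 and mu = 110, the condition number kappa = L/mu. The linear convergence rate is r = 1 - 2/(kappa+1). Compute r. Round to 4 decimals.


Step 1: Compute the condition number.
kappa = L/mu = 124/110 = 1.1273
Step 2: Compute the convergence rate.
r = 1 - 2/(kappa + 1) = 1 - 2*mu/(L + mu) = (L - mu)/(L + mu) = 14/234 = 0.0598


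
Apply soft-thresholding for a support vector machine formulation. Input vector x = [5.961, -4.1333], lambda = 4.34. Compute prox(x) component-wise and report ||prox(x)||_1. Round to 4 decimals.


Soft-thresholding with lambda = 4.34:
prox(5.961) = sign(5.961)*max(|5.961| - 4.34, 0) = 1.621
prox(-4.1333) = sign(-4.1333)*max(|-4.1333| - 4.34, 0) = 0.0
prox(x) = [1.621, 0.0]
||prox(x)||_1 = 1.621 + 0.0 = 1.621


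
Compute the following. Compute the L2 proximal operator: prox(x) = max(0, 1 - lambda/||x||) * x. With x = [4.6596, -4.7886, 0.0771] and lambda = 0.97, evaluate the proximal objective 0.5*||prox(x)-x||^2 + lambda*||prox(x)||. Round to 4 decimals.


Step 1: Compute ||x||.
||x|| = 6.682
Step 2: Compute scaling factor.
scale = max(0, 1 - 0.97/6.682) = 0.8548
Step 3: prox(x) = [3.9832, -4.0935, 0.0659]
||prox(x)|| = 5.712
Step 4: Proximal objective.
0.5*||prox-x||^2 = 0.4705
lambda*||prox|| = 5.5406
Total = 6.011


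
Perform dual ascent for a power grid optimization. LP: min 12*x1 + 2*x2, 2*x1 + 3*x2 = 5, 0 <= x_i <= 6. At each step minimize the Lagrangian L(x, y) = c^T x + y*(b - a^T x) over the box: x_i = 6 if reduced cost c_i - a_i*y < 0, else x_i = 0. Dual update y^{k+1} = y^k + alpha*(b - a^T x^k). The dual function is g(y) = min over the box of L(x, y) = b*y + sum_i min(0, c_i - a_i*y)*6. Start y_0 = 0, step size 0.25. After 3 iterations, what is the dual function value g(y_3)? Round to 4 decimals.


Dual ascent for LP: min 12*x1 + 2*x2, 2*x1 + 3*x2 = 5, 0 <= x_i <= 6
Step 1: y^k = 0.0, reduced costs: (12.0, 2.0)
  x^k = (0.0, 0.0), subgradient = b - a^T x = 5.0
  y^{k+1} = 0.0 + 0.25*5.0 = 1.25
Step 2: y^k = 1.25, reduced costs: (9.5, -1.75)
  x^k = (0.0, 6.0), subgradient = b - a^T x = -13.0
  y^{k+1} = 1.25 + 0.25*-13.0 = -2.0
Step 3: y^k = -2.0, reduced costs: (16.0, 8.0)
  x^k = (0.0, 0.0), subgradient = b - a^T x = 5.0
  y^{k+1} = -2.0 + 0.25*5.0 = -0.75
Dual objective at y_3 = -0.75: reduced costs (13.5, 4.25), box minimizer x = (0.0, 0.0)
g(y_3) = b*y + (c1 - a1*y)*x1 + (c2 - a2*y)*x2 = 5*(-0.75) + 13.5*0.0 + 4.25*0.0 = -3.75 + 0.0 + 0.0 = -3.75


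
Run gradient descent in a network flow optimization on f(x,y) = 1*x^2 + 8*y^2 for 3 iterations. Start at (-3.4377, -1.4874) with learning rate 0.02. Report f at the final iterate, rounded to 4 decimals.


Gradient descent on f(x,y) = 1*x^2 + 8*y^2.
Starting point: (-3.4377, -1.4874), alpha = 0.02
Step 1: grad_x = 2*1*-3.4377 = -6.8754, grad_y = 2*8*-1.4874 = -23.7984
  x_1 = -3.4377 - 0.02*-6.8754 = -3.3002
  y_1 = -1.4874 - 0.02*-23.7984 = -1.0114
Step 2: grad_x = 2*1*-3.3002 = -6.6004, grad_y = 2*8*-1.0114 = -16.1829
  x_2 = -3.3002 - 0.02*-6.6004 = -3.1682
  y_2 = -1.0114 - 0.02*-16.1829 = -0.6878
Step 3: grad_x = 2*1*-3.1682 = -6.3364, grad_y = 2*8*-0.6878 = -11.0044
  x_3 = -3.1682 - 0.02*-6.3364 = -3.0415
  y_3 = -0.6878 - 0.02*-11.0044 = -0.4677
f(-3.0415, -0.4677) = 1*(-3.0415)^2 + 8*(-0.4677)^2 = 11.0003


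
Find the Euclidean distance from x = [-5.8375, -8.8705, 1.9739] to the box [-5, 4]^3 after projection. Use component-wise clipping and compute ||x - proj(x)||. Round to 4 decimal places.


Project each component onto [-5, 4].
clip(-5.8375) = -5.0, clip(-8.8705) = -5.0, clip(1.9739) = 1.9739
Projection = [-5.0, -5.0, 1.9739]
Squared diffs: [0.7014, 14.9808, 0.0]
Distance = sqrt(15.6822) = 3.9601


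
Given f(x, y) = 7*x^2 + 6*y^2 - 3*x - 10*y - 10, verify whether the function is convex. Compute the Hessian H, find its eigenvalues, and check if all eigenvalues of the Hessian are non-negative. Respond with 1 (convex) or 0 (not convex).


The Hessian of f(x,y) = 7*x^2 + 6*y^2 - 3*x - 10*y - 10 is:
H = [[14, 0], [0, 12]]
Trace = 14 + 12 = 26
Determinant = 14*12 - (0)^2 = 168
Discriminant = (26)^2 - 4*168 = 4.0
Eigenvalues: lambda_1 = 12.0, lambda_2 = 14.0
The function is convex.

1


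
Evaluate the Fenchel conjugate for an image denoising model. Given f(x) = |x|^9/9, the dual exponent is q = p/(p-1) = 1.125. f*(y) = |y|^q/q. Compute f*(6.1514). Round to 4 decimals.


The conjugate exponent q satisfies 1/p + 1/q = 1.
p = 9, so q = 9/(9 - 1) = 1.125
|y|^q = 6.1514^1.125 = 7.7196
f*(6.1514) = 7.7196 / 1.125 = 6.8619


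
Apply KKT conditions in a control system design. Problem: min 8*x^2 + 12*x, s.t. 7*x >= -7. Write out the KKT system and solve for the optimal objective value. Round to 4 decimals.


Step 1: Try lambda = 0 (constraint inactive).
Stationarity: 2*8*x + 12 = 0
x* = -12/(2*8) = -0.75
Check constraint: 7*-0.75 = -5.25 >= -7 -- satisfied.
Step 2: Compute optimal value.
f(x*) = 8*(-0.75)^2 + 12*(-0.75) = -4.5


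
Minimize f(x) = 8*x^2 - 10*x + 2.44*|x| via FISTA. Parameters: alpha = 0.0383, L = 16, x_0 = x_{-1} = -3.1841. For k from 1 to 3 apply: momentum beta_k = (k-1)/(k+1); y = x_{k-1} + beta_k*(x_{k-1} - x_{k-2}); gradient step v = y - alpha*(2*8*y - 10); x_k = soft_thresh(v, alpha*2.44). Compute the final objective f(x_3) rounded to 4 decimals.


FISTA on f(x) = 8*x^2 - 10*x + 2.44*|x|
L = 16, alpha = 0.0383
Iteration 1: beta = 0.0, y = -3.1841 + 0.0*(-3.1841 + 3.1841) = -3.1841
  grad(y) = -60.9456, v = y - alpha*grad = -0.8499
  prox(v) = soft_thresh(-0.8499, 0.0935) = -0.7564
Iteration 2: beta = 0.3333, y = -0.7564 + 0.3333*(-0.7564 + 3.1841) = 0.0528
  grad(y) = -9.1553, v = y - alpha*grad = 0.4034
  prox(v) = soft_thresh(0.4034, 0.0935) = 0.31
Iteration 3: beta = 0.5, y = 0.31 + 0.5*(0.31 + 0.7564) = 0.8432
  grad(y) = 3.4912, v = y - alpha*grad = 0.7095
  prox(v) = soft_thresh(0.7095, 0.0935) = 0.616
f(x_3) = 8*0.616^2 - 10*0.616 + 2.44*|0.616| = -1.6212


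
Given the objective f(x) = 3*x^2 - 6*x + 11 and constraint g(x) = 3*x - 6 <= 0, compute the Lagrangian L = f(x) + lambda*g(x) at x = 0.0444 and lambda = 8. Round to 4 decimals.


Step 1: Evaluate f(x).
f(0.0444) = 3*0.0444^2 - 6*0.0444 + 11 = 10.7395
Step 2: Evaluate g(x).
g(0.0444) = 3*0.0444 - 6 = -5.8668
Step 3: Compute Lagrangian.
L = 10.7395 + 8*-5.8668 = -36.1949


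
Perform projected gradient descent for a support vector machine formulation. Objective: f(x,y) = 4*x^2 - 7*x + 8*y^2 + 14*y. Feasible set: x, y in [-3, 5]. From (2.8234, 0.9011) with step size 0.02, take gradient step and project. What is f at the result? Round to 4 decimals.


Step 1: Compute gradient at (2.8234, 0.9011).
grad_x = 2*4*2.8234 - 7 = 15.5872
grad_y = 2*8*0.9011 + 14 = 28.4176
Step 2: Gradient step.
x_raw = 2.8234 - 0.02*15.5872 = 2.5117
y_raw = 0.9011 - 0.02*28.4176 = 0.3327
Step 3: Project onto [-3, 5].
x_proj = clip(2.5117) = 2.5117
y_proj = clip(0.3327) = 0.3327
Step 4: Evaluate f.
f(2.5117, 0.3327) = 13.1963


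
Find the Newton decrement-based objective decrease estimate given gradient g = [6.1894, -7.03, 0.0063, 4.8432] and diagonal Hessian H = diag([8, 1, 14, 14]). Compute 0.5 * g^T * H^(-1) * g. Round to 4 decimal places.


Step 1: H is diagonal, so H^(-1) * g = [0.7737, -7.03, 0.0005, 0.3459].
Step 2: g^T H^(-1) g = sum_i g_i^2 / H_ii
  = (6.1894)^2/8 + (-7.03)^2/1 + (0.0063)^2/14 + (4.8432)^2/14
  = 4.7886 + 49.4209 + 0.0 + 1.6755 = 55.885
Step 3: Objective decrease = 0.5 * g^T H^(-1) g = 27.9425


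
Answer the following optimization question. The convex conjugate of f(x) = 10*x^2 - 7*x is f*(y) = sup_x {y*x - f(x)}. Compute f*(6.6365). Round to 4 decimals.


f*(y) = sup_x {y*x - a*x^2 - b*x} = sup_x {(y-b)*x - a*x^2}
FOC: (y - b) - 2a*x = 0 => x* = (y - b)/(2a)
x* = (6.6365 + 7)/(2*10) = 0.6818
f*(6.6365) = (y-b)^2/(4a) = (6.6365 + 7)^2/(4*10)
= 185.9541/40 = 4.6489


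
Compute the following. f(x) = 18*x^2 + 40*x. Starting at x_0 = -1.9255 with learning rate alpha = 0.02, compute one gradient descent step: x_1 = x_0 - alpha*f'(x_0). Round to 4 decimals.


We compute the gradient at x_0 and apply the update.
f'(x) = 36*x + 40
f'(-1.9255) = 36*-1.9255 + 40 = -29.318
x_1 = -1.9255 - 0.02*-29.318 = -1.3391


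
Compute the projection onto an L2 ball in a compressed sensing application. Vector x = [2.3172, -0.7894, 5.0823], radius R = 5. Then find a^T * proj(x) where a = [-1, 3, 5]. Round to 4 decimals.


Step 1: Compute ||x|| (intermediates to 6 decimals).
||x|| = sqrt(2.3172^2 + (-0.7894)^2 + 5.0823^2) = 5.641129
Step 2: Project.
Since ||x|| > R, scale = R/||x|| = 5/5.641129 = 0.886347, proj(x) = scale * x
proj(x) = [2.053843, -0.699682, 4.504681]
Step 3: Dot product.
a^T * proj(x) = -1*2.053843 + 3*(-0.699682) + 5*4.504681 = 18.3705
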